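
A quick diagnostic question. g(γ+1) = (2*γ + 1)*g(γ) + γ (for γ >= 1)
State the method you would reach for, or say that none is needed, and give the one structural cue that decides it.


Technique: a summation factor — one step of memory with a weight 2*γ + 1 that changes as the index grows — the summation-factor construction is built for this.


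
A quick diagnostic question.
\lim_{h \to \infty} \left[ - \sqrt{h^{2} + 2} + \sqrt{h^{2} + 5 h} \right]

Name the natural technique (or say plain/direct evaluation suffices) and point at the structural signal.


Diagnosis: conjugate multiplication — the difference \sqrt{h^{2} + 5 h} - \sqrt{h^{2} + 2} is an ∞ − ∞ stalemate; its conjugate partner breaks the tie.


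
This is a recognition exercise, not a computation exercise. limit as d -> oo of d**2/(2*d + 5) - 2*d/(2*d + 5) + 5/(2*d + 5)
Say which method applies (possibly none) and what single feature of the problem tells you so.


Verdict: dominant-term comparison — as d grows, only the highest-degree terms matter — compare leading terms and read the limit off. Differentiating the expression as a single quotient would eventually settle it as well; matching dominant growth settles it immediately.


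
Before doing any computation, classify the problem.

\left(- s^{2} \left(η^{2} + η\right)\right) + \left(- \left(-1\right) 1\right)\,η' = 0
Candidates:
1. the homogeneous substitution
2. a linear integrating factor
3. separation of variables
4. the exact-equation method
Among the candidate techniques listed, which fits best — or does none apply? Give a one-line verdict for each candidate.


Method: separation of variables — solved for the derivative, the right side factors as s^{2} times η^{2} + η — all s-dependence separates from all η-dependence. This doubles as a Bernoulli equation in the unknown as written; dividing and integrating works on it directly.
- the homogeneous substitution: the slope does not depend on the ratio of the variables alone.
- a linear integrating factor — the unknown enters nonlinearly (through a power, a denominator, or a transcendental function), which the linear integrating-factor recipe cannot absorb as-is — any repair would come from a preliminary substitution, not the factor.
- separation of variables — yes, a natural case for it.
- the exact-equation method — the cross partial derivatives disagree, so no single potential exists.


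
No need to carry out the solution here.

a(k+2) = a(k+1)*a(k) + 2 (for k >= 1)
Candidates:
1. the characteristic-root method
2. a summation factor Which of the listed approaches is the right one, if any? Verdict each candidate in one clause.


Diagnosis: no special technique — the unknown enters the rule nonlinearly, not as a weighted sum — no linear method is even well-posed.
- the characteristic-root method: the recursion is nonlinear in the sequence values, so no linear-modes ansatz applies.
- a summation factor: the recursion is nonlinear — outside the first-order linear family a summation factor addresses.


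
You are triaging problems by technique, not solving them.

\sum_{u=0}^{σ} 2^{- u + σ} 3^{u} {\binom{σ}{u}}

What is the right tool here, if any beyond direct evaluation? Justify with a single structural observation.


Technique: the binomial theorem — the summand is term u of a binomial expansion in 3 and 2; the whole sum is a single power.


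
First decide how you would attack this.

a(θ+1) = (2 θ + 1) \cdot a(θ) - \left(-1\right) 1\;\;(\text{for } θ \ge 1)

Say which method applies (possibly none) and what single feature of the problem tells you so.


Verdict: a summation factor — rescale the sequence by the product of the weights 2 θ + 1 so far — the recurrence collapses to a plain running sum.


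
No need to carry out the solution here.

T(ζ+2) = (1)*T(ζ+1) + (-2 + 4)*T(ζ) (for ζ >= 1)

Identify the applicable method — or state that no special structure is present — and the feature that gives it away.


Verdict: the characteristic-root method — constant coefficients and linearity mean the ansatz r^ζ reduces it to solving the characteristic polynomial.


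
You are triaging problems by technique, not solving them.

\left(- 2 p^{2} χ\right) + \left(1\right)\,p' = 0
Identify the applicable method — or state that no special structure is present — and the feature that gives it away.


Diagnosis: separation of variables — solved for the derivative, the right side splits multiplicatively into a function of each variable alone — divide and integrate each side.


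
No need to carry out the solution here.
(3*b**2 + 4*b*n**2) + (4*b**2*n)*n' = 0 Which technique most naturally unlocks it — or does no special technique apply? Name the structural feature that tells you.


Verdict: the exact-equation method — equality of cross partials is the green light — assemble the potential function term by term.


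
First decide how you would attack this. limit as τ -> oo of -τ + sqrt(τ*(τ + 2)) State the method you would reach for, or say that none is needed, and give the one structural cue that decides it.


Diagnosis: conjugate multiplication — both pieces blow up but their difference is finite; the conjugate trick rationalizes sqrt(τ*(τ + 2)) - τ.


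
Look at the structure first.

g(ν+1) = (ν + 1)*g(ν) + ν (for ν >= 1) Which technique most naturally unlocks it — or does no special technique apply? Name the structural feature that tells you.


Diagnosis: a summation factor — first-order, linear, moving coefficient ν + 1: the discrete analogue of an integrating factor handles it.


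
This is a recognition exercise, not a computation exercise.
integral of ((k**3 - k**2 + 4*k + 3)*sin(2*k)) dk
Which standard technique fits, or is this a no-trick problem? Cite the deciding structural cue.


Diagnosis: integration by parts — the integrand splits as k**3 - k**2 + 4*k + 3 times sin(2*k) — repeatedly differentiating the polynomial part kills it, which is the parts ladder.


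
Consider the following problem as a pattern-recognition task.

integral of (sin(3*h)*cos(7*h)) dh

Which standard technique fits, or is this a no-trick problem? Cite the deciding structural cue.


Verdict: a trigonometric identity — two different frequencies multiply in sin(3*h)*cos(7*h); the product-to-sum formula separates them.


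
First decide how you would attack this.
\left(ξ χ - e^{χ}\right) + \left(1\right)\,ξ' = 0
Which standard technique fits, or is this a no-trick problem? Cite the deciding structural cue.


Method: a linear integrating factor — first power of ξ, nonzero forcing: the integrating-factor recipe applies verbatim with p = χ.


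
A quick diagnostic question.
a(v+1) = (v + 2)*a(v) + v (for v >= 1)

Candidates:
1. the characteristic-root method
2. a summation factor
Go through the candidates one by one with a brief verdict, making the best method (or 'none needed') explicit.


Diagnosis: a summation factor — it is first-order linear but the coefficient v + 2 depends on the index, so multiply through by a summation factor to telescope it.
- the characteristic-root method: an index-dependent weight blocks the pure exponential ansatz.
- a summation factor — applies; the problem has the shape this method handles.


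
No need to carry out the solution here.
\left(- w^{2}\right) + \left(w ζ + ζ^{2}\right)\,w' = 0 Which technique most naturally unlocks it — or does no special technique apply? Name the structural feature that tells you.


Diagnosis: the homogeneous substitution — the slope is degree-zero homogeneous: the ratio substitution v = w/ζ collapses it. With the right rearrangement (exchanging the roles of the variables where needed), this also fits a Bernoulli template; the homogeneous substitution reads the structure directly.


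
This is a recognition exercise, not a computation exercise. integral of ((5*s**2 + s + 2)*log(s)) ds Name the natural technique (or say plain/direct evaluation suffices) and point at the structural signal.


Technique: integration by parts — choose u = log(s): one derivative turns the logarithm algebraic, and the remaining factor 5*s**2 + s + 2 integrates term by term under the power rule.


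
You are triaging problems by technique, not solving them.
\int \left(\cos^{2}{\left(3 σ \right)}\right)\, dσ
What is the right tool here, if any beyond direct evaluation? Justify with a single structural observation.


Verdict: a trigonometric identity — \cos^{2}{\left(3 σ \right)} calls for power reduction: rewrite via double angles before any antiderivative is attempted.


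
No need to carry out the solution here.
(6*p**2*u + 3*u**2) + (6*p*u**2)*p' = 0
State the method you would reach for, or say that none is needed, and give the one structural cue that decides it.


Technique: the exact-equation method — check exactness first: here it holds (6*p**2*u + 3*u**2, 6*p*u**2 have matching cross partials), so no integrating factor is needed.


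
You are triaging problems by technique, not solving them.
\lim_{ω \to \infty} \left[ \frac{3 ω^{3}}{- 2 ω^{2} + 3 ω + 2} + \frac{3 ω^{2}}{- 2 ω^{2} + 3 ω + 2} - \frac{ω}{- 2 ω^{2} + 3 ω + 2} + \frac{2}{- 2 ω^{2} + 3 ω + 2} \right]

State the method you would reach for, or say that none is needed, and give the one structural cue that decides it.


Diagnosis: dominant-term comparison — at large ω only the top-degree terms survive; compare the leading terms and the limit falls out. l'Hôpital's at-infinity variant applies to the expression viewed as a single quotient; the leading-term comparison is the direct route.


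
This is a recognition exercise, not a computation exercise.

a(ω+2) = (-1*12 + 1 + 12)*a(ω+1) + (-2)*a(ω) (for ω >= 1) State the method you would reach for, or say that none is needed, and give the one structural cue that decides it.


Best approach: the characteristic-root method — the recurrence treats every index alike (constant coefficients, no forcing) — precisely the regime where r^ω trials close it.


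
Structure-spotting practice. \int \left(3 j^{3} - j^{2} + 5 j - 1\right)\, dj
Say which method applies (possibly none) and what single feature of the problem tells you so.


Best approach: no special technique — scan for structure and find none: constant multiples of powers of j, integrate directly.


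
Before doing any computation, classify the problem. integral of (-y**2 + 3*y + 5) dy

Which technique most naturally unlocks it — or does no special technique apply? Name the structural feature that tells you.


Diagnosis: no special technique — a term-by-term power-rule job in y; no substitution or rearrangement earns its keep here.


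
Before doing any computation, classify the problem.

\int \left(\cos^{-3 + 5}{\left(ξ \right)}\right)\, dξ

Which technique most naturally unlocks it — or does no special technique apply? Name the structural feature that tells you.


Best approach: a trigonometric identity — an even power like \cos^{-3 + 5}{\left(ξ \right)} flattens under the half-angle identity into first-degree cosines you can integrate directly.


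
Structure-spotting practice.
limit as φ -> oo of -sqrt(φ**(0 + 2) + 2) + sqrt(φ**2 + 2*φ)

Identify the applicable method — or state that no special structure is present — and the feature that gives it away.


Method: conjugate multiplication — two divergent pieces with a minus sign between them and a radical in the mix: rationalize sqrt(φ**2 + 2*φ) - sqrt(φ**(0 + 2) + 2) before any limit law applies.


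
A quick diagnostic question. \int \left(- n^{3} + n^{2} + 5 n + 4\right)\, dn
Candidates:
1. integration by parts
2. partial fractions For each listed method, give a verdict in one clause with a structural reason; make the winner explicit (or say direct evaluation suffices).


Technique: no special technique — the integrand is a sum of constant multiples of powers of n — integrate term by term.
- integration by parts: parts would only shuffle a directly integrable integrand.
- partial fractions — the expression is not a ratio of polynomials that decomposes further.


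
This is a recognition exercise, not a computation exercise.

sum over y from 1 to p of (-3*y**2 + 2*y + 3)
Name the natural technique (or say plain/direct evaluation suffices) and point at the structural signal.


Diagnosis: no special technique — nothing telescopes and nothing is geometric; polynomial terms in y sum term by term.


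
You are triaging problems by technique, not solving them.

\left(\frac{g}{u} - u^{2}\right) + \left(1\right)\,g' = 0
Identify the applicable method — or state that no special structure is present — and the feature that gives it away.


Diagnosis: a linear integrating factor — linear in the unknown with genuine forcing: multiply through by the exponential of the integrated coefficient and the left side closes into one derivative.


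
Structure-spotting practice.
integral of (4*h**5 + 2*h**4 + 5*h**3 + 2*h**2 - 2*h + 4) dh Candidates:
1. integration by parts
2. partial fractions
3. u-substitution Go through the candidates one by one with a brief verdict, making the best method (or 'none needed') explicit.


Diagnosis: no special technique — the integrand is a sum of constant multiples of powers of h — integrate term by term.
- integration by parts — splitting off a factor buys nothing — the integrand integrates directly without parts.
- partial fractions — the expression is not a ratio of polynomials that decomposes further.
- u-substitution: any workable substitution here is cosmetic — the integrand is already in directly integrable form.


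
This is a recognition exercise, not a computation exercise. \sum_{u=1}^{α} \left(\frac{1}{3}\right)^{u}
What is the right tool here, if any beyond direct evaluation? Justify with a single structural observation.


Technique: the geometric series formula — consecutive terms stand in a fixed index-free ratio — the geometric sum formula closes it.


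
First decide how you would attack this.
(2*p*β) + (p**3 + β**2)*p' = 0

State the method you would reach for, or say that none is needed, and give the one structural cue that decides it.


Method: the exact-equation method — checking ∂/∂p of 2*p*β against ∂/∂β of p**3 + β**2: they match — the equation is exact as it stands.


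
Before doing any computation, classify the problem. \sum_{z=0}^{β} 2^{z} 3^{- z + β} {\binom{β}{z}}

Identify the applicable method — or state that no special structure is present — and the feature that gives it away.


Method: the binomial theorem — the summand is term z of a binomial expansion in 2 and 3; the whole sum is a single power.


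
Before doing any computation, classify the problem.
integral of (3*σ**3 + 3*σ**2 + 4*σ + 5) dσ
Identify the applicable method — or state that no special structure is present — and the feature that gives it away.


Verdict: no special technique — the integrand is a sum of constant multiples of powers of σ — integrate term by term.


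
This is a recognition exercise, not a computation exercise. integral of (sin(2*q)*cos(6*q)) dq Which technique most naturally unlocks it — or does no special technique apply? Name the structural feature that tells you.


Best approach: a trigonometric identity — cross-frequency products like sin(2*q)*cos(6*q) are the textbook product-to-sum case — the identity converts them to directly integrable sinusoids.


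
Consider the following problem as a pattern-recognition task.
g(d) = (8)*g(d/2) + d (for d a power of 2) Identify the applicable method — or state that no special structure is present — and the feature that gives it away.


Best approach: the master substitution — the index is divided (d/2), not shifted — substitute d = 2^m to straighten it into a shift recurrence.


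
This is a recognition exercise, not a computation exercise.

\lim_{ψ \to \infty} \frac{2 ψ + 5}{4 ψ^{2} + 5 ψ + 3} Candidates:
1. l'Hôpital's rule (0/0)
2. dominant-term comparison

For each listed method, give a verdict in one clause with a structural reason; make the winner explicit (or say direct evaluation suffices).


Verdict: dominant-term comparison — as ψ grows, only the highest-degree terms matter — compare leading terms and read the limit off.
- l'Hôpital's rule (0/0): viewed as a single quotient this runs to ∞/∞, not the 0/0 clash this candidate addresses; an at-infinity variant of the rule would resolve it, but comparing leading growth reads the answer without differentiating.
- dominant-term comparison: yes, a natural case for it.


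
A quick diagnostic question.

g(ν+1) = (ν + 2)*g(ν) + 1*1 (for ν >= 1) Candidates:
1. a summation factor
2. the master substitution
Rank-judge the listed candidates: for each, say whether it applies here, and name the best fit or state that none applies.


Best approach: a summation factor — rescale the sequence by the product of the weights ν + 2 so far — the recurrence collapses to a plain running sum.
- a summation factor: applicable, and directly so.
- the master substitution — this is shift-type recursion, outside the divide-and-conquer template.


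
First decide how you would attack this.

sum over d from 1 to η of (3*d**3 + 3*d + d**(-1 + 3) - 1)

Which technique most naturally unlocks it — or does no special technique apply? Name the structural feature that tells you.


Method: no special technique — with only polynomial terms in d present, the classical sum-of-powers identities are all you need.


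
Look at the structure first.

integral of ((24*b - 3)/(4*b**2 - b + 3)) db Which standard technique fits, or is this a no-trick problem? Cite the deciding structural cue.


Technique: u-substitution — viewed as a product, the integrand is a composition evaluated at 4*b**2 - b + 3 times (a constant multiple of) that inner expression's derivative, so u = 4*b**2 - b + 3 makes it elementary.


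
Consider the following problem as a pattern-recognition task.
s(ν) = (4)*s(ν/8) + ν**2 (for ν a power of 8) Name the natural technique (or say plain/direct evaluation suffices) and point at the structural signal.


Diagnosis: the master substitution — treat m = log base 8 of ν as the new clock: one recursion step advances m by one while ν scales by 8.


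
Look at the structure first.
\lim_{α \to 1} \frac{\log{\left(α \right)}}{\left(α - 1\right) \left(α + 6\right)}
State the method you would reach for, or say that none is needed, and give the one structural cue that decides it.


Diagnosis: l'Hôpital's rule (0/0) — both numerator and denominator vanish at 1: the genuine 0/0 indeterminate that l'Hôpital exists for. The standard small-argument limits would also carry it; the rule is the systematic route.


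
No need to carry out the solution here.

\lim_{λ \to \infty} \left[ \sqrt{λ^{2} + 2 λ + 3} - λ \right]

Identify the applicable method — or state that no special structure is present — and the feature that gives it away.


Method: conjugate multiplication — the difference \sqrt{λ^{2} + 2 λ + 3} - λ is an ∞ − ∞ stalemate; its conjugate partner breaks the tie.


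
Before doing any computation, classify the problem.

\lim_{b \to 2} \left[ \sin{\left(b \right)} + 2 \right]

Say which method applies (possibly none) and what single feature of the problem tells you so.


Technique: no special technique — no zero denominators, no indeterminate clash at 2 — substitute and read off the value.


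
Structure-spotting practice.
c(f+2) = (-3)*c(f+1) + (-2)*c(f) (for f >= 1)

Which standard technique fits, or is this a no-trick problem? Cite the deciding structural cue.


Best approach: the characteristic-root method — the recurrence is linear and homogeneous with constant coefficients, so the ansatz r^f turns it into a polynomial equation for r.


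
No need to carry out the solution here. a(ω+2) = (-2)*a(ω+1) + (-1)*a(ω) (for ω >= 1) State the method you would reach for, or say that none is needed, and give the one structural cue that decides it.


Method: the characteristic-root method — this is the constant-coefficient homogeneous case — the whole solution in ω reduces to a polynomial's roots.


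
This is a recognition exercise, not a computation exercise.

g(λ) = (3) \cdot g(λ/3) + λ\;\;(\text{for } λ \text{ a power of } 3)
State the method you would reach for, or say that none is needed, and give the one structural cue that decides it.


Diagnosis: the master substitution — the argument contracts 3-fold per step: reindex λ exponentially and solve the linear recurrence in the new index.


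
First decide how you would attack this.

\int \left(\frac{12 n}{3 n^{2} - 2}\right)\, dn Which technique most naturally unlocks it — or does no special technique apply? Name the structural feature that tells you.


Technique: u-substitution — structure check: outer function, inner expression 3 n^{2} - 2, inner derivative as a factor — the classic u = 3 n^{2} - 2 pattern.


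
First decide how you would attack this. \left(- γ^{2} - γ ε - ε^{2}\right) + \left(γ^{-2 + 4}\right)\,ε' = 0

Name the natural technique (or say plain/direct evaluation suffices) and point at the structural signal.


Technique: the homogeneous substitution — the slope is degree-zero homogeneous: the ratio substitution v = ε/γ collapses it.


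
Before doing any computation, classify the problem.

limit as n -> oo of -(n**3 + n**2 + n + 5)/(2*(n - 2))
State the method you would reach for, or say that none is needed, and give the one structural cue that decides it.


Technique: dominant-term comparison — divide by the highest power of n present: lower-order terms vanish and the dominant ratio remains. l'Hôpital's at-infinity variant applies to the expression viewed as a single quotient; the leading-term comparison is the direct route.


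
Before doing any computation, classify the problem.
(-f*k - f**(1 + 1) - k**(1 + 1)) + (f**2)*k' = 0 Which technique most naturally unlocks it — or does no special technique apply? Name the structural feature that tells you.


Diagnosis: the homogeneous substitution — solved for the derivative, the right side is unchanged under scaling f and k together — it depends only on the ratio k/f, so substitute a single ratio variable.


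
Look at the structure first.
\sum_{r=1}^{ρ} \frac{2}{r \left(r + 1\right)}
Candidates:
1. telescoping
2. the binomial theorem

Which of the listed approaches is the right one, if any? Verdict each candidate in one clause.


Method: telescoping — integer-spaced poles in \frac{2}{r \left(r + 1\right)} are the telescoping signature in disguise.
- telescoping — a fit — the right tool for this form.
- the binomial theorem: the summand does not match any term pattern of an expanded binomial power.


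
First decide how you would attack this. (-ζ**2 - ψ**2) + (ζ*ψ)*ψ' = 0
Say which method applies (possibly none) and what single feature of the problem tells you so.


Technique: the homogeneous substitution — scaling ζ and ψ together leaves the slope fixed — it depends only on ψ/ζ, so substitute the ratio. A Bernoulli substitution is a fair alternative on this equation directly; the homogeneous reading takes it as given.


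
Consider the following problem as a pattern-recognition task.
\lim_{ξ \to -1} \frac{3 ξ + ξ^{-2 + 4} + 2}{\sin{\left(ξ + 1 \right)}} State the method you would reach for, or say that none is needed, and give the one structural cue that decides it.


Verdict: l'Hôpital's rule (0/0) — the 0/0 form at -1 is the signature situation for l'Hôpital's rule. A local series expansion at the point resolves it as well; the rule is the packaged version of that step.


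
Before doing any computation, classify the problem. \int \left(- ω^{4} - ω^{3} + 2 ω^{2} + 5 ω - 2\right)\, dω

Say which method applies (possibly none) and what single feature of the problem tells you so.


Best approach: no special technique — every term is a constant multiple of a power of ω; term-wise power-rule integration needs no preliminary transformation.


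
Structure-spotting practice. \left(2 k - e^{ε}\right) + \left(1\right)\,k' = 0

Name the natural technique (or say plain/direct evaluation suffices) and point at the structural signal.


Verdict: a linear integrating factor — the equation is linear in k with coefficient 2; multiplying by the integrating factor exp(∫2) makes the left side a perfect derivative.


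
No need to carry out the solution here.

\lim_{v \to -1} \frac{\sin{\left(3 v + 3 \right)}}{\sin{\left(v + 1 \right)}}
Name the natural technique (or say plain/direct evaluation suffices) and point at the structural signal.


Method: l'Hôpital's rule (0/0) — substituting -1 gives 0 over 0; differentiate top and bottom once and re-evaluate. A local series expansion at the point resolves it as well; the rule is the packaged version of that step.


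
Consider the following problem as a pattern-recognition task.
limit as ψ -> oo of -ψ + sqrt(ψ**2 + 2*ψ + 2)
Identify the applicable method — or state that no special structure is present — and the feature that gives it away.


Best approach: conjugate multiplication — the ∞ − ∞ radical form is the exact trigger for the conjugate maneuver.


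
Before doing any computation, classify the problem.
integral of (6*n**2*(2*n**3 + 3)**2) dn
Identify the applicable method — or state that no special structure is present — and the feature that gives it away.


Best approach: u-substitution — viewed as a product, the integrand is a composition evaluated at 2*n**3 + 3 times (a constant multiple of) that inner expression's derivative, so u = 2*n**3 + 3 makes it elementary. A patient expand-and-integrate also lands it; recognizing the inner expression is the shortcut.


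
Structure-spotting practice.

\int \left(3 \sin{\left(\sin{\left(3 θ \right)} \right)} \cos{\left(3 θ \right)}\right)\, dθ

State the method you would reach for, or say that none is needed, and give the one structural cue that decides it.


Technique: u-substitution — viewed as a product, the integrand is a composition evaluated at \sin{\left(3 θ \right)} times (a constant multiple of) that inner expression's derivative, so u = \sin{\left(3 θ \right)} makes it elementary.


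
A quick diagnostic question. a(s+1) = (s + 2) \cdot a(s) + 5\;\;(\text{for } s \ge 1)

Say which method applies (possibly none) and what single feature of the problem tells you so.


Diagnosis: a summation factor — one step of memory with a weight s + 2 that changes as the index grows — the summation-factor construction is built for this.


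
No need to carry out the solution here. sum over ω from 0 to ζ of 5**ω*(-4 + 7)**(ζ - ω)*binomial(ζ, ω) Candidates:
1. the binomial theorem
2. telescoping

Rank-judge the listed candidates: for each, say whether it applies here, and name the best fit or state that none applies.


Method: the binomial theorem — the binomial coefficients weight matched powers of 5 and (-4 + 7), which is exactly the expansion of a binomial power.
- the binomial theorem: yes, a natural case for it.
- telescoping — computed from the summand as displayed, the partial sums build up without the pairwise collapse telescoping exploits.


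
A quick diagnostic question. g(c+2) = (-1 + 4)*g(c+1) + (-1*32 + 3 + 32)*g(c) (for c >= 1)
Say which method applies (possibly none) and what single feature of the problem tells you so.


Verdict: the characteristic-root method — shift-invariance with fixed coefficients calls for exponential trials; the characteristic polynomial finds every r^c.


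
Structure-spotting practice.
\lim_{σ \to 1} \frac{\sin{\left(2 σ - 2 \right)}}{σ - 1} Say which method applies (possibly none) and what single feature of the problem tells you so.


Verdict: l'Hôpital's rule (0/0) — plug in 1: top and bottom both hit zero, so differentiate each and retry. Expanding numerator and denominator to first order gives the same value — the rule automates exactly that.


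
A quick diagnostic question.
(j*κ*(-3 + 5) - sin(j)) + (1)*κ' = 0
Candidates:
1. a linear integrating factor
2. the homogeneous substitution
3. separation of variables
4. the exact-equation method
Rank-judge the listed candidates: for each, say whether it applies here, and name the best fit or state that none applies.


Method: a linear integrating factor — the unknown enters only to the first power against a nonzero forcing term — the integrating-factor template applies directly.
- a linear integrating factor — yes, a natural case for it.
- the homogeneous substitution: the slope is not a function of the ratio of the variables alone.
- separation of variables — the two dependences do not factor apart.
- the exact-equation method: no potential function has this form as its differential, as written.


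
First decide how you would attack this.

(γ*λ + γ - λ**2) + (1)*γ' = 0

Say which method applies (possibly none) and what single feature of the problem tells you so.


Diagnosis: a linear integrating factor — the unknown enters only to the first power against a nonzero forcing term — the integrating-factor template applies directly.


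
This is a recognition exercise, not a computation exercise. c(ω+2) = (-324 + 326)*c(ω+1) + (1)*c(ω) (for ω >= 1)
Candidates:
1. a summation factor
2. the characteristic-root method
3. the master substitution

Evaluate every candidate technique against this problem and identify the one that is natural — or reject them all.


Best approach: the characteristic-root method — the recurrence is linear and homogeneous with constant coefficients, so the ansatz r^ω turns it into a polynomial equation for r.
- a summation factor: the recurrence reaches back more than one step, outside the first-order family a summation factor normalizes.
- the characteristic-root method: a fit — the right tool for this form.
- the master substitution: the recursion shifts the index rather than dividing it.


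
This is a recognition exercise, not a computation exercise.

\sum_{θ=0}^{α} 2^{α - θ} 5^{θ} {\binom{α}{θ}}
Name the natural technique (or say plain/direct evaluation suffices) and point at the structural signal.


Method: the binomial theorem — the summand is term θ of a binomial expansion in 5 and 2; the whole sum is a single power.


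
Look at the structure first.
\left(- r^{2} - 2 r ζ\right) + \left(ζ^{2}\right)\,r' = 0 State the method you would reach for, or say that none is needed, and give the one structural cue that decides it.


Best approach: the homogeneous substitution — solved for the derivative, the right side is unchanged under scaling ζ and r together — it depends only on the ratio r/ζ, so substitute a single ratio variable. This doubles as a Bernoulli equation in the unknown as written; the homogeneous route needs no setup at all.


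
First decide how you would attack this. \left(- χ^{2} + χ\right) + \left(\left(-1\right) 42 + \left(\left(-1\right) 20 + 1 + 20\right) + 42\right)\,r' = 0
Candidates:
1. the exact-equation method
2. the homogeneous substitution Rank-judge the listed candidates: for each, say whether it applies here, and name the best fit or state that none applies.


Verdict: no special technique — the slope is a function of χ alone, so integrate both sides directly.
- the exact-equation method — no dependence on the unknown anywhere: exactness is a label without content here.
- the homogeneous substitution — the slope is not a function of the ratio of the variables alone.


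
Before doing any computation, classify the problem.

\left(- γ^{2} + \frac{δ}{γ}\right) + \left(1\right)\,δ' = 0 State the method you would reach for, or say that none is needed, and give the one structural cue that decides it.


Method: a linear integrating factor — linear in the unknown with genuine forcing: multiply through by the exponential of the integrated coefficient and the left side closes into one derivative.


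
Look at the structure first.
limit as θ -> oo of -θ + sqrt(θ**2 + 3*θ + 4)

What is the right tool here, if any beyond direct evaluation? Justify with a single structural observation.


Best approach: conjugate multiplication — this difference gives up after one conjugate multiplication — the radical structure cancels against its conjugate.


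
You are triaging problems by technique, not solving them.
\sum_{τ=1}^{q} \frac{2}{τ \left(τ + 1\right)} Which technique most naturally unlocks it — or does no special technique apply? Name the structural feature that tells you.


Technique: telescoping — split \frac{2}{τ \left(τ + 1\right)} by partial fractions and the pieces are one function at shifted arguments — interior terms cancel.


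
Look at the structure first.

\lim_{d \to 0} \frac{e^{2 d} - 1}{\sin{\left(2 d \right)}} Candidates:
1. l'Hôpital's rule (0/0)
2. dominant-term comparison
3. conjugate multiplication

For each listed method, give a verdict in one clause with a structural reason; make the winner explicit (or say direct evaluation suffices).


Technique: l'Hôpital's rule (0/0) — numerator and denominator both vanish at 0 — a genuine 0/0 form, which is exactly when l'Hôpital applies. One could equally expand both pieces locally and compare leading terms; the rule does that in one stroke.
- l'Hôpital's rule (0/0): applies; the problem has the shape this method handles.
- dominant-term comparison — this limit is not decided by comparing polynomial growth at infinity.
- conjugate multiplication: no divergent radical difference is present for a conjugate pair to cancel.


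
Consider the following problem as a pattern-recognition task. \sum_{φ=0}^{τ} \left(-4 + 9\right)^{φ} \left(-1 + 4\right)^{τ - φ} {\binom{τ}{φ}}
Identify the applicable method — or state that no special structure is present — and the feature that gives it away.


Diagnosis: the binomial theorem — {\binom{τ}{φ}} weighting matched powers of (-4 + 9) and (-1 + 4) is the expanded form of ((-4 + 9) + (-1 + 4))^τ — fold it back up.


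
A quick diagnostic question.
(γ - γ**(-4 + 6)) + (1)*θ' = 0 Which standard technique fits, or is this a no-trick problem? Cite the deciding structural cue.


Best approach: no special technique — solved for the derivative, no θ appears — this is antidifferentiation in γ wearing ODE clothing.


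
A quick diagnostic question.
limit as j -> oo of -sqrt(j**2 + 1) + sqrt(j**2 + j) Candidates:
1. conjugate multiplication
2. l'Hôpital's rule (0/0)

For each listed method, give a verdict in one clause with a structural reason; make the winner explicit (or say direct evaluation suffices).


Best approach: conjugate multiplication — divergence minus divergence hides a finite answer — expose it by pairing sqrt(j**2 + j) - sqrt(j**2 + 1) with its conjugate.
- conjugate multiplication — yes — fits the structure here.
- l'Hôpital's rule (0/0) — substitution produces ∞ − ∞ rather than a vanishing quotient; the rule needs a 0/0 ratio to act on.


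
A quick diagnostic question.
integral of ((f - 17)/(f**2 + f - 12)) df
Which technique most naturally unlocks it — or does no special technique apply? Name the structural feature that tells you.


Technique: partial fractions — each factor of f**2 + f - 12 owns one elementary piece of the integrand — separate them and integrate piecewise.


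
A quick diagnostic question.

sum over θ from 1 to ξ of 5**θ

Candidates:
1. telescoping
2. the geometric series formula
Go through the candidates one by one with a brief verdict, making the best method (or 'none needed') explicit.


Diagnosis: the geometric series formula — consecutive terms stand in a fixed index-free ratio — the geometric sum formula closes it.
- telescoping: the summand is not presented as a shifted difference — a telescoping rewrite may exist, but the displayed structure does not offer one.
- the geometric series formula: a fit — the right tool for this form.


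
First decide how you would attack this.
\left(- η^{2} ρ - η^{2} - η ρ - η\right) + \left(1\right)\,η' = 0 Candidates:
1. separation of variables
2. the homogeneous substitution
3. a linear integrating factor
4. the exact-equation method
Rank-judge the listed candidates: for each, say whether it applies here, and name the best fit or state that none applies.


Diagnosis: separation of variables — separating collects all η-dependence with the derivative and leaves all ρ-dependence opposite: variables separate. This doubles as a Bernoulli equation in the unknown as written; dividing and integrating works on it directly.
- separation of variables — yes — fits the structure here.
- the homogeneous substitution — the ratio of the variables does not determine the slope.
- a linear integrating factor — a nonlinear term in the unknown puts this outside the integrating-factor template.
- the exact-equation method: exactness fails on the nose — the mixed partials do not match.


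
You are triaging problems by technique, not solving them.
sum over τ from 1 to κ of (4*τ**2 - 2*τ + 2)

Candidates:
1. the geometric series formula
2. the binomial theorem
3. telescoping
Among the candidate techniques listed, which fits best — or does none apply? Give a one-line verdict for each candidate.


Diagnosis: no special technique — the sum is polynomial through and through; closed forms for each power of τ finish it directly.
- the geometric series formula — consecutive terms are not related by a fixed multiplier.
- the binomial theorem — the terms do not reassemble into a binomial power.
- telescoping: the terms as presented offer no neighboring cancellation — a telescoping rewrite may exist, but the displayed structure does not hand one over.


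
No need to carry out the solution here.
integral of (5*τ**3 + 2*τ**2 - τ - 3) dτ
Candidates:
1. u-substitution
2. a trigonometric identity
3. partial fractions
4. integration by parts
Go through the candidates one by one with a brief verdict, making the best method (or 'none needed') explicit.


Diagnosis: no special technique — the integrand is a sum of constant multiples of powers of τ — integrate term by term.
- u-substitution — any workable substitution here is cosmetic — the integrand is already in directly integrable form.
- a trigonometric identity: no sine or cosine appears, so there is nothing for a trigonometric identity to act on.
- partial fractions — the expression is not a ratio of polynomials that decomposes further.
- integration by parts: parts would only shuffle a directly integrable integrand.


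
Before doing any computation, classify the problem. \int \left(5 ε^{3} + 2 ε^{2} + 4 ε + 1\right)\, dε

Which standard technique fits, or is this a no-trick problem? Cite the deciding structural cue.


Diagnosis: no special technique — scan for structure and find none: constant multiples of powers of ε, integrate directly.


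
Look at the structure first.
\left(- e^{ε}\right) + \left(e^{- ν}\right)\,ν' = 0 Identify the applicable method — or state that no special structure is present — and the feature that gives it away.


Verdict: separation of variables — all dependence on the two variables factors apart, the defining separable shape. The cross-partial test also passes here (vacuously, each side single-variable); the potential-function route would work, separation is simply more immediate.


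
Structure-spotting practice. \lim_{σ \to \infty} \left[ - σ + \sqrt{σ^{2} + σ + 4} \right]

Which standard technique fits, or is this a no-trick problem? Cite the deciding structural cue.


Method: conjugate multiplication — this difference gives up after one conjugate multiplication — the radical structure cancels against its conjugate.
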